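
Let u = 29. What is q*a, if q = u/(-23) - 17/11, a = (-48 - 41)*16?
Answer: 1011040/253 ≈ 3996.2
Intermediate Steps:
a = -1424 (a = -89*16 = -1424)
q = -710/253 (q = 29/(-23) - 17/11 = 29*(-1/23) - 17*1/11 = -29/23 - 17/11 = -710/253 ≈ -2.8063)
q*a = -710/253*(-1424) = 1011040/253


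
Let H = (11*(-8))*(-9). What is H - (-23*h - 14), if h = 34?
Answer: 1588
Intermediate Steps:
H = 792 (H = -88*(-9) = 792)
H - (-23*h - 14) = 792 - (-23*34 - 14) = 792 - (-782 - 14) = 792 - 1*(-796) = 792 + 796 = 1588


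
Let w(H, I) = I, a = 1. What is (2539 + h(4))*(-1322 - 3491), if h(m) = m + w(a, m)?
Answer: -12258711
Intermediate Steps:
h(m) = 2*m (h(m) = m + m = 2*m)
(2539 + h(4))*(-1322 - 3491) = (2539 + 2*4)*(-1322 - 3491) = (2539 + 8)*(-4813) = 2547*(-4813) = -12258711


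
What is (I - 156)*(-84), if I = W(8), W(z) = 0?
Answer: 13104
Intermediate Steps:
I = 0
(I - 156)*(-84) = (0 - 156)*(-84) = -156*(-84) = 13104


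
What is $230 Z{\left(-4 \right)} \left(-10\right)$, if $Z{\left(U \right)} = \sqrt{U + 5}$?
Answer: $-2300$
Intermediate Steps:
$Z{\left(U \right)} = \sqrt{5 + U}$
$230 Z{\left(-4 \right)} \left(-10\right) = 230 \sqrt{5 - 4} \left(-10\right) = 230 \sqrt{1} \left(-10\right) = 230 \cdot 1 \left(-10\right) = 230 \left(-10\right) = -2300$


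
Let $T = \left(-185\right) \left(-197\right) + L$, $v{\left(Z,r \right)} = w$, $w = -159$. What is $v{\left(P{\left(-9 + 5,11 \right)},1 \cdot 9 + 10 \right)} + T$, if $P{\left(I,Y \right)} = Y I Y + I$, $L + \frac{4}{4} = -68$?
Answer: $36217$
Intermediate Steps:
$L = -69$ ($L = -1 - 68 = -69$)
$P{\left(I,Y \right)} = I + I Y^{2}$ ($P{\left(I,Y \right)} = I Y Y + I = I Y^{2} + I = I + I Y^{2}$)
$v{\left(Z,r \right)} = -159$
$T = 36376$ ($T = \left(-185\right) \left(-197\right) - 69 = 36445 - 69 = 36376$)
$v{\left(P{\left(-9 + 5,11 \right)},1 \cdot 9 + 10 \right)} + T = -159 + 36376 = 36217$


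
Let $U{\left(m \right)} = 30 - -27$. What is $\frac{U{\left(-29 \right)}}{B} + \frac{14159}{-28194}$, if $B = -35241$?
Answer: $- \frac{166861459}{331194918} \approx -0.50382$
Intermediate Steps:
$U{\left(m \right)} = 57$ ($U{\left(m \right)} = 30 + 27 = 57$)
$\frac{U{\left(-29 \right)}}{B} + \frac{14159}{-28194} = \frac{57}{-35241} + \frac{14159}{-28194} = 57 \left(- \frac{1}{35241}\right) + 14159 \left(- \frac{1}{28194}\right) = - \frac{19}{11747} - \frac{14159}{28194} = - \frac{166861459}{331194918}$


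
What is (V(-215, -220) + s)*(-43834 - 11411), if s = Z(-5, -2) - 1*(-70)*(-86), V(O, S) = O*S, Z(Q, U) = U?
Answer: -2280403110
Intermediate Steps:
s = -6022 (s = -2 - 1*(-70)*(-86) = -2 + 70*(-86) = -2 - 6020 = -6022)
(V(-215, -220) + s)*(-43834 - 11411) = (-215*(-220) - 6022)*(-43834 - 11411) = (47300 - 6022)*(-55245) = 41278*(-55245) = -2280403110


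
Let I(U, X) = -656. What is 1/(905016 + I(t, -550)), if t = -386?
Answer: 1/904360 ≈ 1.1058e-6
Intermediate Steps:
1/(905016 + I(t, -550)) = 1/(905016 - 656) = 1/904360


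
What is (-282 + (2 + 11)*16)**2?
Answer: 5476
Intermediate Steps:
(-282 + (2 + 11)*16)**2 = (-282 + 13*16)**2 = (-282 + 208)**2 = (-74)**2 = 5476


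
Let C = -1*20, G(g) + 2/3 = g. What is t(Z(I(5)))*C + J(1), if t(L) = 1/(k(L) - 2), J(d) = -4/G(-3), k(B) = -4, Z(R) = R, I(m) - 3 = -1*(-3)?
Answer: 146/33 ≈ 4.4242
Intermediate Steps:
G(g) = -2/3 + g
I(m) = 6 (I(m) = 3 - 1*(-3) = 3 + 3 = 6)
C = -20
J(d) = 12/11 (J(d) = -4/(-2/3 - 3) = -4/(-11/3) = -4*(-3/11) = 12/11)
t(L) = -1/6 (t(L) = 1/(-4 - 2) = 1/(-6) = -1/6)
t(Z(I(5)))*C + J(1) = -1/6*(-20) + 12/11 = 10/3 + 12/11 = 146/33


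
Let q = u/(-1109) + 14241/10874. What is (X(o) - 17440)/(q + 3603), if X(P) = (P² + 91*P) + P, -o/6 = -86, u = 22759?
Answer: 3573015804608/43217847301 ≈ 82.675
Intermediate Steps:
o = 516 (o = -6*(-86) = 516)
X(P) = P² + 92*P
q = -231688097/12059266 (q = 22759/(-1109) + 14241/10874 = 22759*(-1/1109) + 14241*(1/10874) = -22759/1109 + 14241/10874 = -231688097/12059266 ≈ -19.212)
(X(o) - 17440)/(q + 3603) = (516*(92 + 516) - 17440)/(-231688097/12059266 + 3603) = (516*608 - 17440)/(43217847301/12059266) = (313728 - 17440)*(12059266/43217847301) = 296288*(12059266/43217847301) = 3573015804608/43217847301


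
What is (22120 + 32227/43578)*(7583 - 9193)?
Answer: -776001957535/21789 ≈ -3.5614e+7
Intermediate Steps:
(22120 + 32227/43578)*(7583 - 9193) = (22120 + 32227*(1/43578))*(-1610) = (22120 + 32227/43578)*(-1610) = (963977587/43578)*(-1610) = -776001957535/21789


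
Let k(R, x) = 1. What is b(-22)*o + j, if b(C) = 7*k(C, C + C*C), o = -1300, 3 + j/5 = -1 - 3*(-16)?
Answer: -8880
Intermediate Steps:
j = 220 (j = -15 + 5*(-1 - 3*(-16)) = -15 + 5*(-1 + 48) = -15 + 5*47 = -15 + 235 = 220)
b(C) = 7 (b(C) = 7*1 = 7)
b(-22)*o + j = 7*(-1300) + 220 = -9100 + 220 = -8880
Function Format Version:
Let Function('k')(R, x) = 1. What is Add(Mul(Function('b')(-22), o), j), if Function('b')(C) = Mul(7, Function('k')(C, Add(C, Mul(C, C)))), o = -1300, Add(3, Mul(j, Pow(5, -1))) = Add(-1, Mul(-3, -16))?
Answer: -8880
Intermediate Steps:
j = 220 (j = Add(-15, Mul(5, Add(-1, Mul(-3, -16)))) = Add(-15, Mul(5, Add(-1, 48))) = Add(-15, Mul(5, 47)) = Add(-15, 235) = 220)
Function('b')(C) = 7 (Function('b')(C) = Mul(7, 1) = 7)
Add(Mul(Function('b')(-22), o), j) = Add(Mul(7, -1300), 220) = Add(-9100, 220) = -8880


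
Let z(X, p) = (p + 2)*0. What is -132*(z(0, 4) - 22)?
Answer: 2904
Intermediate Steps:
z(X, p) = 0 (z(X, p) = (2 + p)*0 = 0)
-132*(z(0, 4) - 22) = -132*(0 - 22) = -132*(-22) = 2904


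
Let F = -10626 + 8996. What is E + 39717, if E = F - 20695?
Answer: 17392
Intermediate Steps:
F = -1630
E = -22325 (E = -1630 - 20695 = -22325)
E + 39717 = -22325 + 39717 = 17392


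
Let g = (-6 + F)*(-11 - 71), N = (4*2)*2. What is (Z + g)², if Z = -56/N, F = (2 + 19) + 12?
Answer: 19669225/4 ≈ 4.9173e+6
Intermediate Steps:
F = 33 (F = 21 + 12 = 33)
N = 16 (N = 8*2 = 16)
g = -2214 (g = (-6 + 33)*(-11 - 71) = 27*(-82) = -2214)
Z = -7/2 (Z = -56/16 = -56*1/16 = -7/2 ≈ -3.5000)
(Z + g)² = (-7/2 - 2214)² = (-4435/2)² = 19669225/4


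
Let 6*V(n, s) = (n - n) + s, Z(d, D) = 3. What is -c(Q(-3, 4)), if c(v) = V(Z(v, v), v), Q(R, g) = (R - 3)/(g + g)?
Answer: 1/8 ≈ 0.12500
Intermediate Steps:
V(n, s) = s/6 (V(n, s) = ((n - n) + s)/6 = (0 + s)/6 = s/6)
Q(R, g) = (-3 + R)/(2*g) (Q(R, g) = (-3 + R)/((2*g)) = (-3 + R)*(1/(2*g)) = (-3 + R)/(2*g))
c(v) = v/6
-c(Q(-3, 4)) = -(1/2)*(-3 - 3)/4/6 = -(1/2)*(1/4)*(-6)/6 = -(-3)/(6*4) = -1*(-1/8) = 1/8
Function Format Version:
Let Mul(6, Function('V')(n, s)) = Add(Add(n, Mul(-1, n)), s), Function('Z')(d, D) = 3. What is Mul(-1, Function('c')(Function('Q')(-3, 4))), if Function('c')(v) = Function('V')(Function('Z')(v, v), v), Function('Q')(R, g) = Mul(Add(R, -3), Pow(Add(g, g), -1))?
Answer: Rational(1, 8) ≈ 0.12500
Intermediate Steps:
Function('V')(n, s) = Mul(Rational(1, 6), s) (Function('V')(n, s) = Mul(Rational(1, 6), Add(Add(n, Mul(-1, n)), s)) = Mul(Rational(1, 6), Add(0, s)) = Mul(Rational(1, 6), s))
Function('Q')(R, g) = Mul(Rational(1, 2), Pow(g, -1), Add(-3, R)) (Function('Q')(R, g) = Mul(Add(-3, R), Pow(Mul(2, g), -1)) = Mul(Add(-3, R), Mul(Rational(1, 2), Pow(g, -1))) = Mul(Rational(1, 2), Pow(g, -1), Add(-3, R)))
Function('c')(v) = Mul(Rational(1, 6), v)
Mul(-1, Function('c')(Function('Q')(-3, 4))) = Mul(-1, Mul(Rational(1, 6), Mul(Rational(1, 2), Pow(4, -1), Add(-3, -3)))) = Mul(-1, Mul(Rational(1, 6), Mul(Rational(1, 2), Rational(1, 4), -6))) = Mul(-1, Mul(Rational(1, 6), Rational(-3, 4))) = Mul(-1, Rational(-1, 8)) = Rational(1, 8)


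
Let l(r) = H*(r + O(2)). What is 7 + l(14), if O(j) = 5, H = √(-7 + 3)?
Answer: 7 + 38*I ≈ 7.0 + 38.0*I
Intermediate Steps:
H = 2*I (H = √(-4) = 2*I ≈ 2.0*I)
l(r) = 2*I*(5 + r) (l(r) = (2*I)*(r + 5) = (2*I)*(5 + r) = 2*I*(5 + r))
7 + l(14) = 7 + 2*I*(5 + 14) = 7 + 2*I*19 = 7 + 38*I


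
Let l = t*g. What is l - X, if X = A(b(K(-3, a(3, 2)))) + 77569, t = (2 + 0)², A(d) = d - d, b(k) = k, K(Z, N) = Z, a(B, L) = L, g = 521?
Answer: -75485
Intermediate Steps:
A(d) = 0
t = 4 (t = 2² = 4)
X = 77569 (X = 0 + 77569 = 77569)
l = 2084 (l = 4*521 = 2084)
l - X = 2084 - 1*77569 = 2084 - 77569 = -75485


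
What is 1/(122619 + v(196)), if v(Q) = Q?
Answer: 1/122815 ≈ 8.1423e-6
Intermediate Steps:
1/(122619 + v(196)) = 1/(122619 + 196) = 1/122815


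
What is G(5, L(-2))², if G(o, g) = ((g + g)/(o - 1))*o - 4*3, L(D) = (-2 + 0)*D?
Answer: 4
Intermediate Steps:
L(D) = -2*D
G(o, g) = -12 + 2*g*o/(-1 + o) (G(o, g) = ((2*g)/(-1 + o))*o - 12 = (2*g/(-1 + o))*o - 12 = 2*g*o/(-1 + o) - 12 = -12 + 2*g*o/(-1 + o))
G(5, L(-2))² = (2*(6 - 6*5 - 2*(-2)*5)/(-1 + 5))² = (2*(6 - 30 + 4*5)/4)² = (2*(¼)*(6 - 30 + 20))² = (2*(¼)*(-4))² = (-2)² = 4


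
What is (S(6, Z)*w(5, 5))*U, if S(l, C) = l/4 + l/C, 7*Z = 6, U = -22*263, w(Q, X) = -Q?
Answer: 245905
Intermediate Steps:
U = -5786
Z = 6/7 (Z = (1/7)*6 = 6/7 ≈ 0.85714)
S(l, C) = l/4 + l/C (S(l, C) = l*(1/4) + l/C = l/4 + l/C)
(S(6, Z)*w(5, 5))*U = (((1/4)*6 + 6/(6/7))*(-1*5))*(-5786) = ((3/2 + 6*(7/6))*(-5))*(-5786) = ((3/2 + 7)*(-5))*(-5786) = ((17/2)*(-5))*(-5786) = -85/2*(-5786) = 245905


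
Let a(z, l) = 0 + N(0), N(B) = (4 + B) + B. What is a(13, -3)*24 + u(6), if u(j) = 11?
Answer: 107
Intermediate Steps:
N(B) = 4 + 2*B
a(z, l) = 4 (a(z, l) = 0 + (4 + 2*0) = 0 + (4 + 0) = 0 + 4 = 4)
a(13, -3)*24 + u(6) = 4*24 + 11 = 96 + 11 = 107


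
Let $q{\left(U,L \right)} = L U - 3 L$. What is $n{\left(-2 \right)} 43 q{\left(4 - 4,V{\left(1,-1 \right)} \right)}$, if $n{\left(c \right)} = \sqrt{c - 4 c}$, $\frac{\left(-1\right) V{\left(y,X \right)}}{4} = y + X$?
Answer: $0$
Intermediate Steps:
$V{\left(y,X \right)} = - 4 X - 4 y$ ($V{\left(y,X \right)} = - 4 \left(y + X\right) = - 4 \left(X + y\right) = - 4 X - 4 y$)
$n{\left(c \right)} = \sqrt{3} \sqrt{- c}$ ($n{\left(c \right)} = \sqrt{- 3 c} = \sqrt{3} \sqrt{- c}$)
$q{\left(U,L \right)} = - 3 L + L U$
$n{\left(-2 \right)} 43 q{\left(4 - 4,V{\left(1,-1 \right)} \right)} = \sqrt{3} \sqrt{\left(-1\right) \left(-2\right)} 43 \left(\left(-4\right) \left(-1\right) - 4\right) \left(-3 + \left(4 - 4\right)\right) = \sqrt{3} \sqrt{2} \cdot 43 \left(4 - 4\right) \left(-3 + 0\right) = \sqrt{6} \cdot 43 \cdot 0 \left(-3\right) = 43 \sqrt{6} \cdot 0 = 0$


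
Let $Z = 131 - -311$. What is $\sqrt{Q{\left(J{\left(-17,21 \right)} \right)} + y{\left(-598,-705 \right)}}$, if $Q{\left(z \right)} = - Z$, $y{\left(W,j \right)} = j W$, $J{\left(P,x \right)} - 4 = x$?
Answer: $26 \sqrt{623} \approx 648.96$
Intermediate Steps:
$Z = 442$ ($Z = 131 + 311 = 442$)
$J{\left(P,x \right)} = 4 + x$
$y{\left(W,j \right)} = W j$
$Q{\left(z \right)} = -442$ ($Q{\left(z \right)} = \left(-1\right) 442 = -442$)
$\sqrt{Q{\left(J{\left(-17,21 \right)} \right)} + y{\left(-598,-705 \right)}} = \sqrt{-442 - -421590} = \sqrt{-442 + 421590} = \sqrt{421148} = 26 \sqrt{623}$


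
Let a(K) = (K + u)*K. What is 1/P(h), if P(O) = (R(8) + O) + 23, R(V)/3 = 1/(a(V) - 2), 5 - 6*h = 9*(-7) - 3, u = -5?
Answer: 33/1154 ≈ 0.028596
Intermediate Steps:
a(K) = K*(-5 + K) (a(K) = (K - 5)*K = (-5 + K)*K = K*(-5 + K))
h = 71/6 (h = 5/6 - (9*(-7) - 3)/6 = 5/6 - (-63 - 3)/6 = 5/6 - 1/6*(-66) = 5/6 + 11 = 71/6 ≈ 11.833)
R(V) = 3/(-2 + V*(-5 + V)) (R(V) = 3/(V*(-5 + V) - 2) = 3/(-2 + V*(-5 + V)))
P(O) = 509/22 + O (P(O) = (3/(-2 + 8*(-5 + 8)) + O) + 23 = (3/(-2 + 8*3) + O) + 23 = (3/(-2 + 24) + O) + 23 = (3/22 + O) + 23 = 509/22 + O)
1/P(h) = 1/(509/22 + 71/6) = 1/(1154/33) = 33/1154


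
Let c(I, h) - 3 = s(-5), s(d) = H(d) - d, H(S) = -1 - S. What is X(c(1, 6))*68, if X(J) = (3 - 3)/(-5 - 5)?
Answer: 0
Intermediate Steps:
s(d) = -1 - 2*d (s(d) = (-1 - d) - d = -1 - 2*d)
c(I, h) = 12 (c(I, h) = 3 + (-1 - 2*(-5)) = 3 + (-1 + 10) = 3 + 9 = 12)
X(J) = 0 (X(J) = 0/(-10) = 0*(-⅒) = 0)
X(c(1, 6))*68 = 0*68 = 0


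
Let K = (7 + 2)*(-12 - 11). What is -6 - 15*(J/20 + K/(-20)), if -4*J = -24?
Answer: -663/4 ≈ -165.75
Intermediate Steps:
J = 6 (J = -¼*(-24) = 6)
K = -207 (K = 9*(-23) = -207)
-6 - 15*(J/20 + K/(-20)) = -6 - 15*(6/20 - 207/(-20)) = -6 - 15*(6*(1/20) - 207*(-1/20)) = -6 - 15*(3/10 + 207/20) = -6 - 15*213/20 = -6 - 639/4 = -663/4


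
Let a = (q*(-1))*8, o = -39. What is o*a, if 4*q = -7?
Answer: -546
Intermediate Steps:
q = -7/4 (q = (¼)*(-7) = -7/4 ≈ -1.7500)
a = 14 (a = -7/4*(-1)*8 = (7/4)*8 = 14)
o*a = -39*14 = -546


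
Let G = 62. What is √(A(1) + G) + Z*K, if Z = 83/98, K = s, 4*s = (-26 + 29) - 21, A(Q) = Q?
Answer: -747/196 + 3*√7 ≈ 4.1260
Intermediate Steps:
s = -9/2 (s = ((-26 + 29) - 21)/4 = (3 - 21)/4 = (¼)*(-18) = -9/2 ≈ -4.5000)
K = -9/2 ≈ -4.5000
Z = 83/98 (Z = 83*(1/98) = 83/98 ≈ 0.84694)
√(A(1) + G) + Z*K = √(1 + 62) + (83/98)*(-9/2) = √63 - 747/196 = 3*√7 - 747/196 = -747/196 + 3*√7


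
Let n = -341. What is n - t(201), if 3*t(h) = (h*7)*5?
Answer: -2686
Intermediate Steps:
t(h) = 35*h/3 (t(h) = ((h*7)*5)/3 = ((7*h)*5)/3 = (35*h)/3 = 35*h/3)
n - t(201) = -341 - 35*201/3 = -341 - 1*2345 = -341 - 2345 = -2686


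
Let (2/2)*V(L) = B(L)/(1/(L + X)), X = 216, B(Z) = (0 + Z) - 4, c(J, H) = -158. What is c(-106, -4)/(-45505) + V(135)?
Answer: 2092365563/45505 ≈ 45981.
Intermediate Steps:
B(Z) = -4 + Z (B(Z) = Z - 4 = -4 + Z)
V(L) = (-4 + L)*(216 + L) (V(L) = (-4 + L)/(1/(L + 216)) = (-4 + L)/(1/(216 + L)) = (-4 + L)*(216 + L))
c(-106, -4)/(-45505) + V(135) = -158/(-45505) + (-4 + 135)*(216 + 135) = -158*(-1/45505) + 131*351 = 158/45505 + 45981 = 2092365563/45505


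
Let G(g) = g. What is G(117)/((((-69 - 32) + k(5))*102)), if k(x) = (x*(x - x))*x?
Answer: -39/3434 ≈ -0.011357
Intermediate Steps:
k(x) = 0 (k(x) = (x*0)*x = 0*x = 0)
G(117)/((((-69 - 32) + k(5))*102)) = 117/((((-69 - 32) + 0)*102)) = 117/(((-101 + 0)*102)) = 117/((-101*102)) = 117/(-10302) = 117*(-1/10302) = -39/3434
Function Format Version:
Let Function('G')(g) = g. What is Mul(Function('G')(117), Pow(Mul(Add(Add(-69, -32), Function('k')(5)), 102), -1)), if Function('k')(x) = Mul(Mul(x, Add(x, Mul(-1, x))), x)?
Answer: Rational(-39, 3434) ≈ -0.011357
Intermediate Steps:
Function('k')(x) = 0 (Function('k')(x) = Mul(Mul(x, 0), x) = Mul(0, x) = 0)
Mul(Function('G')(117), Pow(Mul(Add(Add(-69, -32), Function('k')(5)), 102), -1)) = Mul(117, Pow(Mul(Add(Add(-69, -32), 0), 102), -1)) = Mul(117, Pow(Mul(Add(-101, 0), 102), -1)) = Mul(117, Pow(Mul(-101, 102), -1)) = Mul(117, Pow(-10302, -1)) = Mul(117, Rational(-1, 10302)) = Rational(-39, 3434)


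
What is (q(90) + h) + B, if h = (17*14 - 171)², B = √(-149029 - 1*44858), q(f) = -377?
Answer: 4112 + 3*I*√21543 ≈ 4112.0 + 440.33*I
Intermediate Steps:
B = 3*I*√21543 (B = √(-149029 - 44858) = √(-193887) = 3*I*√21543 ≈ 440.33*I)
h = 4489 (h = (238 - 171)² = 67² = 4489)
(q(90) + h) + B = (-377 + 4489) + 3*I*√21543 = 4112 + 3*I*√21543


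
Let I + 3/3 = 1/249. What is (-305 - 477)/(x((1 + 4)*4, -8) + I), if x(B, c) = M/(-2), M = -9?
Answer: -389436/1745 ≈ -223.17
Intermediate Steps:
I = -248/249 (I = -1 + 1/249 = -248/249 ≈ -0.99598)
x(B, c) = 9/2 (x(B, c) = -9/(-2) = -9*(-½) = 9/2)
(-305 - 477)/(x((1 + 4)*4, -8) + I) = (-305 - 477)/(9/2 - 248/249) = -782/1745/498 = -782*498/1745 = -389436/1745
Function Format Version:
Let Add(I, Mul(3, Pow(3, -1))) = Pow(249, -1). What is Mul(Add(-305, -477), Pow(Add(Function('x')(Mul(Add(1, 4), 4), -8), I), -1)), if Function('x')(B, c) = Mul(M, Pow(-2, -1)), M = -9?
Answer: Rational(-389436, 1745) ≈ -223.17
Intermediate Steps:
I = Rational(-248, 249) (I = Add(-1, Pow(249, -1)) = Add(-1, Rational(1, 249)) = Rational(-248, 249) ≈ -0.99598)
Function('x')(B, c) = Rational(9, 2) (Function('x')(B, c) = Mul(-9, Pow(-2, -1)) = Mul(-9, Rational(-1, 2)) = Rational(9, 2))
Mul(Add(-305, -477), Pow(Add(Function('x')(Mul(Add(1, 4), 4), -8), I), -1)) = Mul(Add(-305, -477), Pow(Add(Rational(9, 2), Rational(-248, 249)), -1)) = Mul(-782, Pow(Rational(1745, 498), -1)) = Mul(-782, Rational(498, 1745)) = Rational(-389436, 1745)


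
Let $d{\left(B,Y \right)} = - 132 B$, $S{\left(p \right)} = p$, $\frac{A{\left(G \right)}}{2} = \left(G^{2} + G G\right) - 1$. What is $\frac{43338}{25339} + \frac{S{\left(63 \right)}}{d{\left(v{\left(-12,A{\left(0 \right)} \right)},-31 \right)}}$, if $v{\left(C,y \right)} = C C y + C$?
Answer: $\frac{190864573}{111491600} \approx 1.7119$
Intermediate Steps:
$A{\left(G \right)} = -2 + 4 G^{2}$ ($A{\left(G \right)} = 2 \left(\left(G^{2} + G G\right) - 1\right) = 2 \left(\left(G^{2} + G^{2}\right) - 1\right) = 2 \left(2 G^{2} - 1\right) = 2 \left(-1 + 2 G^{2}\right) = -2 + 4 G^{2}$)
$v{\left(C,y \right)} = C + y C^{2}$ ($v{\left(C,y \right)} = C^{2} y + C = y C^{2} + C = C + y C^{2}$)
$\frac{43338}{25339} + \frac{S{\left(63 \right)}}{d{\left(v{\left(-12,A{\left(0 \right)} \right)},-31 \right)}} = \frac{43338}{25339} + \frac{63}{\left(-132\right) \left(- 12 \left(1 - 12 \left(-2 + 4 \cdot 0^{2}\right)\right)\right)} = 43338 \cdot \frac{1}{25339} + \frac{63}{\left(-132\right) \left(- 12 \left(1 - 12 \left(-2 + 4 \cdot 0\right)\right)\right)} = \frac{43338}{25339} + \frac{63}{\left(-132\right) \left(- 12 \left(1 - 12 \left(-2 + 0\right)\right)\right)} = \frac{43338}{25339} + \frac{63}{\left(-132\right) \left(- 12 \left(1 - -24\right)\right)} = \frac{43338}{25339} + \frac{63}{\left(-132\right) \left(- 12 \left(1 + 24\right)\right)} = \frac{43338}{25339} + \frac{63}{\left(-132\right) \left(\left(-12\right) 25\right)} = \frac{43338}{25339} + \frac{63}{\left(-132\right) \left(-300\right)} = \frac{43338}{25339} + \frac{63}{39600} = \frac{43338}{25339} + 63 \cdot \frac{1}{39600} = \frac{43338}{25339} + \frac{7}{4400} = \frac{190864573}{111491600}$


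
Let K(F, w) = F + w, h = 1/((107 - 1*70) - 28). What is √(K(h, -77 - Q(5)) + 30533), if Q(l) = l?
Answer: 2*√68515/3 ≈ 174.50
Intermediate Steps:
h = ⅑ (h = 1/((107 - 70) - 28) = 1/(37 - 28) = 1/9 = ⅑ ≈ 0.11111)
√(K(h, -77 - Q(5)) + 30533) = √((⅑ + (-77 - 1*5)) + 30533) = √((⅑ + (-77 - 5)) + 30533) = √((⅑ - 82) + 30533) = √(-737/9 + 30533) = √(274060/9) = 2*√68515/3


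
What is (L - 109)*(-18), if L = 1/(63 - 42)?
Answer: 13728/7 ≈ 1961.1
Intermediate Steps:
L = 1/21 ≈ 0.047619
(L - 109)*(-18) = (1/21 - 109)*(-18) = -2288/21*(-18) = 13728/7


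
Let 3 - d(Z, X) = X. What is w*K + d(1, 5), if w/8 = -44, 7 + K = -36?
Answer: 15134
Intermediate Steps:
K = -43 (K = -7 - 36 = -43)
w = -352 (w = 8*(-44) = -352)
d(Z, X) = 3 - X
w*K + d(1, 5) = -352*(-43) + (3 - 1*5) = 15136 + (3 - 5) = 15136 - 2 = 15134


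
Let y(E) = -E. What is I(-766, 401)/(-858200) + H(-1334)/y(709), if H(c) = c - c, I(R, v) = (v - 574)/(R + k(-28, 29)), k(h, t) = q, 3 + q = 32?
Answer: -173/632493400 ≈ -2.7352e-7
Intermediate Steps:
q = 29 (q = -3 + 32 = 29)
k(h, t) = 29
I(R, v) = (-574 + v)/(29 + R) (I(R, v) = (v - 574)/(R + 29) = (-574 + v)/(29 + R))
H(c) = 0
I(-766, 401)/(-858200) + H(-1334)/y(709) = ((-574 + 401)/(29 - 766))/(-858200) + 0/((-1*709)) = (-173/(-737))*(-1/858200) + 0/(-709) = -1/737*(-173)*(-1/858200) + 0*(-1/709) = (173/737)*(-1/858200) + 0 = -173/632493400 + 0 = -173/632493400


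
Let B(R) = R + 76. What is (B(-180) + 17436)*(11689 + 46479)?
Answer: 1008167776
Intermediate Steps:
B(R) = 76 + R
(B(-180) + 17436)*(11689 + 46479) = ((76 - 180) + 17436)*(11689 + 46479) = (-104 + 17436)*58168 = 17332*58168 = 1008167776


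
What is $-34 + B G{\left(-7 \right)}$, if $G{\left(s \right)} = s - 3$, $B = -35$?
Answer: $316$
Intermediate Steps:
$G{\left(s \right)} = -3 + s$ ($G{\left(s \right)} = s - 3 = -3 + s$)
$-34 + B G{\left(-7 \right)} = -34 - 35 \left(-3 - 7\right) = -34 - -350 = -34 + 350 = 316$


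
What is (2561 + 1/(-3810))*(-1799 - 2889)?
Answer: -22871366696/1905 ≈ -1.2006e+7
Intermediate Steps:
(2561 + 1/(-3810))*(-1799 - 2889) = (2561 - 1/3810)*(-4688) = (9757409/3810)*(-4688) = -22871366696/1905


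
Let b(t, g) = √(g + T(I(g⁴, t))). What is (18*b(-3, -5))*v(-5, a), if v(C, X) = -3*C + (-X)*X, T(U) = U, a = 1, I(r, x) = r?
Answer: 504*√155 ≈ 6274.8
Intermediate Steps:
b(t, g) = √(g + g⁴)
v(C, X) = -X² - 3*C (v(C, X) = -3*C - X² = -X² - 3*C)
(18*b(-3, -5))*v(-5, a) = (18*√(-5 + (-5)⁴))*(-1*1² - 3*(-5)) = (18*√(-5 + 625))*(-1*1 + 15) = (18*√620)*(-1 + 15) = (18*(2*√155))*14 = (36*√155)*14 = 504*√155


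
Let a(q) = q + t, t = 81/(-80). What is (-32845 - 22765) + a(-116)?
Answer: -4458161/80 ≈ -55727.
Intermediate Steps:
t = -81/80 (t = 81*(-1/80) = -81/80 ≈ -1.0125)
a(q) = -81/80 + q (a(q) = q - 81/80 = -81/80 + q)
(-32845 - 22765) + a(-116) = (-32845 - 22765) + (-81/80 - 116) = -55610 - 9361/80 = -4458161/80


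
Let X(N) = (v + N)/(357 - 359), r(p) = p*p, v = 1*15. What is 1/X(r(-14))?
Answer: -2/211 ≈ -0.0094787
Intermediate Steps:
v = 15
r(p) = p**2
X(N) = -15/2 - N/2 (X(N) = (15 + N)/(357 - 359) = (15 + N)/(-2) = (15 + N)*(-1/2) = -15/2 - N/2)
1/X(r(-14)) = 1/(-15/2 - 1/2*(-14)**2) = 1/(-15/2 - 1/2*196) = 1/(-15/2 - 98) = 1/(-211/2) = -2/211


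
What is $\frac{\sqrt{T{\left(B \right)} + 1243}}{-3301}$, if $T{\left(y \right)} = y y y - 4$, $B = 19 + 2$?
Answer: $- \frac{10 \sqrt{105}}{3301} \approx -0.031042$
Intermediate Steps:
$B = 21$
$T{\left(y \right)} = -4 + y^{3}$ ($T{\left(y \right)} = y^{2} y - 4 = y^{3} - 4 = -4 + y^{3}$)
$\frac{\sqrt{T{\left(B \right)} + 1243}}{-3301} = \frac{\sqrt{\left(-4 + 21^{3}\right) + 1243}}{-3301} = \sqrt{\left(-4 + 9261\right) + 1243} \left(- \frac{1}{3301}\right) = \sqrt{9257 + 1243} \left(- \frac{1}{3301}\right) = \sqrt{10500} \left(- \frac{1}{3301}\right) = 10 \sqrt{105} \left(- \frac{1}{3301}\right) = - \frac{10 \sqrt{105}}{3301}$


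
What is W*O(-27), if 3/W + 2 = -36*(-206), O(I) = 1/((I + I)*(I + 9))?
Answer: 1/2402136 ≈ 4.1630e-7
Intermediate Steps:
O(I) = 1/(2*I*(9 + I)) (O(I) = 1/((2*I)*(9 + I)) = 1/(2*I*(9 + I)))
W = 3/7414 (W = 3/(-2 - 36*(-206)) = 3/(-2 + 7416) = 3/7414 ≈ 0.00040464)
W*O(-27) = 3*((1/2)/(-27*(9 - 27)))/7414 = 3*((1/2)*(-1/27)/(-18))/7414 = 3*((1/2)*(-1/27)*(-1/18))/7414 = (3/7414)*(1/972) = 1/2402136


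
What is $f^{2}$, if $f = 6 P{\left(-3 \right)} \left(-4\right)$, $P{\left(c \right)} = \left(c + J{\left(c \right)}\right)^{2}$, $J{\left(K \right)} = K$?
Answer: $746496$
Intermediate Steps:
$P{\left(c \right)} = 4 c^{2}$ ($P{\left(c \right)} = \left(c + c\right)^{2} = \left(2 c\right)^{2} = 4 c^{2}$)
$f = -864$ ($f = 6 \cdot 4 \left(-3\right)^{2} \left(-4\right) = 6 \cdot 4 \cdot 9 \left(-4\right) = 6 \cdot 36 \left(-4\right) = 216 \left(-4\right) = -864$)
$f^{2} = \left(-864\right)^{2} = 746496$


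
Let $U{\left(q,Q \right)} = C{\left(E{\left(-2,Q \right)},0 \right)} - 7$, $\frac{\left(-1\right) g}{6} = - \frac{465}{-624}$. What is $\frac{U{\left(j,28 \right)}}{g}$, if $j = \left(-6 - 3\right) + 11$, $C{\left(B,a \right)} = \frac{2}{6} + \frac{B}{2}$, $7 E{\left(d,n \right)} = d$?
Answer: $\frac{14872}{9765} \approx 1.523$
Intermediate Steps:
$g = - \frac{465}{104}$ ($g = - 6 \left(- \frac{465}{-624}\right) = - 6 \left(\left(-465\right) \left(- \frac{1}{624}\right)\right) = \left(-6\right) \frac{155}{208} = - \frac{465}{104} \approx -4.4712$)
$E{\left(d,n \right)} = \frac{d}{7}$
$C{\left(B,a \right)} = \frac{1}{3} + \frac{B}{2}$ ($C{\left(B,a \right)} = 2 \cdot \frac{1}{6} + B \frac{1}{2} = \frac{1}{3} + \frac{B}{2}$)
$j = 2$ ($j = \left(-6 - 3\right) + 11 = -9 + 11 = 2$)
$U{\left(q,Q \right)} = - \frac{143}{21}$ ($U{\left(q,Q \right)} = \left(\frac{1}{3} + \frac{\frac{1}{7} \left(-2\right)}{2}\right) - 7 = \left(\frac{1}{3} + \frac{1}{2} \left(- \frac{2}{7}\right)\right) - 7 = \left(\frac{1}{3} - \frac{1}{7}\right) - 7 = \frac{4}{21} - 7 = - \frac{143}{21}$)
$\frac{U{\left(j,28 \right)}}{g} = - \frac{143}{21 \left(- \frac{465}{104}\right)} = \left(- \frac{143}{21}\right) \left(- \frac{104}{465}\right) = \frac{14872}{9765}$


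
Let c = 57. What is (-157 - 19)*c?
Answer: -10032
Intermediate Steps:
(-157 - 19)*c = (-157 - 19)*57 = -176*57 = -10032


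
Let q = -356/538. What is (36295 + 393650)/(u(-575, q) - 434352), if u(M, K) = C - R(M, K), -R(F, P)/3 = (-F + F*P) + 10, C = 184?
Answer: -115655205/116012047 ≈ -0.99692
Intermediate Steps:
q = -178/269 (q = -356*1/538 = -178/269 ≈ -0.66171)
R(F, P) = -30 + 3*F - 3*F*P (R(F, P) = -3*((-F + F*P) + 10) = -3*(10 - F + F*P) = -30 + 3*F - 3*F*P)
u(M, K) = 214 - 3*M + 3*K*M (u(M, K) = 184 - (-30 + 3*M - 3*M*K) = 184 - (-30 + 3*M - 3*K*M) = 184 + (30 - 3*M + 3*K*M) = 214 - 3*M + 3*K*M)
(36295 + 393650)/(u(-575, q) - 434352) = (36295 + 393650)/((214 - 3*(-575) + 3*(-178/269)*(-575)) - 434352) = 429945/((214 + 1725 + 307050/269) - 434352) = 429945/(828641/269 - 434352) = 429945/(-116012047/269) = 429945*(-269/116012047) = -115655205/116012047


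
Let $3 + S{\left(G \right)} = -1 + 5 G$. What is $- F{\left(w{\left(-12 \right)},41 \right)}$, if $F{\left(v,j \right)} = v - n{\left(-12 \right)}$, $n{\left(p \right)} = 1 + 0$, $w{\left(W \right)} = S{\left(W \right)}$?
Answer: $65$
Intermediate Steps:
$S{\left(G \right)} = -4 + 5 G$ ($S{\left(G \right)} = -3 + \left(-1 + 5 G\right) = -4 + 5 G$)
$w{\left(W \right)} = -4 + 5 W$
$n{\left(p \right)} = 1$
$F{\left(v,j \right)} = -1 + v$ ($F{\left(v,j \right)} = v - 1 = -1 + v$)
$- F{\left(w{\left(-12 \right)},41 \right)} = - (-1 + \left(-4 + 5 \left(-12\right)\right)) = - (-1 - 64) = \left(-1\right) \left(-65\right) = 65$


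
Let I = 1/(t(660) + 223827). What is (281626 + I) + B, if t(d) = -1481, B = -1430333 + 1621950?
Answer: 105223688079/222346 ≈ 4.7324e+5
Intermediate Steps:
B = 191617
I = 1/222346 (I = 1/(-1481 + 223827) = 1/222346 ≈ 4.4975e-6)
(281626 + I) + B = (281626 + 1/222346) + 191617 = 62618414597/222346 + 191617 = 105223688079/222346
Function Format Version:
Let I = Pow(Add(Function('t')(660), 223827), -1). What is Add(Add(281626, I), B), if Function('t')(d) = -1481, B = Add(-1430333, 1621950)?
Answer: Rational(105223688079, 222346) ≈ 4.7324e+5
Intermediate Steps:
B = 191617
I = Rational(1, 222346) (I = Pow(Add(-1481, 223827), -1) = Pow(222346, -1) = Rational(1, 222346) ≈ 4.4975e-6)
Add(Add(281626, I), B) = Add(Add(281626, Rational(1, 222346)), 191617) = Add(Rational(62618414597, 222346), 191617) = Rational(105223688079, 222346)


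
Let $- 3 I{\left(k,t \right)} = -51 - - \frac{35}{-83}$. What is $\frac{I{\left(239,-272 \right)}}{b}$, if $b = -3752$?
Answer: $- \frac{1067}{233562} \approx -0.0045684$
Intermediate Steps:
$I{\left(k,t \right)} = \frac{4268}{249}$ ($I{\left(k,t \right)} = - \frac{-51 - - \frac{35}{-83}}{3} = - \frac{-51 - \left(-35\right) \left(- \frac{1}{83}\right)}{3} = - \frac{-51 - \frac{35}{83}}{3} = \left(- \frac{1}{3}\right) \left(- \frac{4268}{83}\right) = \frac{4268}{249}$)
$\frac{I{\left(239,-272 \right)}}{b} = \frac{4268}{249 \left(-3752\right)} = \frac{4268}{249} \left(- \frac{1}{3752}\right) = - \frac{1067}{233562}$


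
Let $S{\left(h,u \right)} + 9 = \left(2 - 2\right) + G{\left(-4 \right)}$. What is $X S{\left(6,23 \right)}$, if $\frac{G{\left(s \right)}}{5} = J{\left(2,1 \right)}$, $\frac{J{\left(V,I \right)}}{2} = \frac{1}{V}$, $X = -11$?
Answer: $44$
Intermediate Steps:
$J{\left(V,I \right)} = \frac{2}{V}$
$G{\left(s \right)} = 5$ ($G{\left(s \right)} = 5 \cdot \frac{2}{2} = 5 \cdot 2 \cdot \frac{1}{2} = 5 \cdot 1 = 5$)
$S{\left(h,u \right)} = -4$ ($S{\left(h,u \right)} = -9 + \left(\left(2 - 2\right) + 5\right) = -9 + \left(0 + 5\right) = -9 + 5 = -4$)
$X S{\left(6,23 \right)} = \left(-11\right) \left(-4\right) = 44$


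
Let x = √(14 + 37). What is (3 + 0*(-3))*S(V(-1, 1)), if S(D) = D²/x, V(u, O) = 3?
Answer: 9*√51/17 ≈ 3.7808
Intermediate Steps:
x = √51 ≈ 7.1414
S(D) = √51*D²/51 (S(D) = D²/(√51) = D²*(√51/51) = √51*D²/51)
(3 + 0*(-3))*S(V(-1, 1)) = (3 + 0*(-3))*((1/51)*√51*3²) = (3 + 0)*((1/51)*√51*9) = 3*(3*√51/17) = 9*√51/17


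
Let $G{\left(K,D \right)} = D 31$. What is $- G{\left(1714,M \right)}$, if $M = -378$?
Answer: $11718$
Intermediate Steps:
$G{\left(K,D \right)} = 31 D$
$- G{\left(1714,M \right)} = - 31 \left(-378\right) = \left(-1\right) \left(-11718\right) = 11718$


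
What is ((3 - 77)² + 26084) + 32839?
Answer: 64399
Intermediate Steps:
((3 - 77)² + 26084) + 32839 = ((-74)² + 26084) + 32839 = (5476 + 26084) + 32839 = 31560 + 32839 = 64399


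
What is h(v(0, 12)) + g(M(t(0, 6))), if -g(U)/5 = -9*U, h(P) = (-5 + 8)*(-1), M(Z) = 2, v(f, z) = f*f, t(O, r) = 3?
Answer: 87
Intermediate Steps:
v(f, z) = f²
h(P) = -3 (h(P) = 3*(-1) = -3)
g(U) = 45*U (g(U) = -(-45)*U = 45*U)
h(v(0, 12)) + g(M(t(0, 6))) = -3 + 45*2 = -3 + 90 = 87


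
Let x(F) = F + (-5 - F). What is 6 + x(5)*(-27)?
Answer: 141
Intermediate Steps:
x(F) = -5
6 + x(5)*(-27) = 6 - 5*(-27) = 6 + 135 = 141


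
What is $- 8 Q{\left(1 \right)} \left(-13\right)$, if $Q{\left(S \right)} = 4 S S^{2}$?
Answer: $416$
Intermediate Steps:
$Q{\left(S \right)} = 4 S^{3}$
$- 8 Q{\left(1 \right)} \left(-13\right) = - 8 \cdot 4 \cdot 1^{3} \left(-13\right) = - 8 \cdot 4 \cdot 1 \left(-13\right) = \left(-8\right) 4 \left(-13\right) = \left(-32\right) \left(-13\right) = 416$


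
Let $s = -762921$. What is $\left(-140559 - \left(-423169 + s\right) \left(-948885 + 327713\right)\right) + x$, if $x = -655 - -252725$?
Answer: $-736765785969$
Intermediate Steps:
$x = 252070$ ($x = -655 + 252725 = 252070$)
$\left(-140559 - \left(-423169 + s\right) \left(-948885 + 327713\right)\right) + x = \left(-140559 - \left(-423169 - 762921\right) \left(-948885 + 327713\right)\right) + 252070 = \left(-140559 - \left(-1186090\right) \left(-621172\right)\right) + 252070 = \left(-140559 - 736765897480\right) + 252070 = -736766038039 + 252070 = -736765785969$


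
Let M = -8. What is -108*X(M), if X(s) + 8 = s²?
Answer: -6048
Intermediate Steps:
X(s) = -8 + s²
-108*X(M) = -108*(-8 + (-8)²) = -108*(-8 + 64) = -108*56 = -6048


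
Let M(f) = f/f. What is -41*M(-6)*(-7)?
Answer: 287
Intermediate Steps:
M(f) = 1
-41*M(-6)*(-7) = -41*1*(-7) = -41*(-7) = 287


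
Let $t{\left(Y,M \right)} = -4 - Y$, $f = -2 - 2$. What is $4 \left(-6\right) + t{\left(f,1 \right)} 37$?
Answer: $-24$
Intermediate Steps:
$f = -4$
$4 \left(-6\right) + t{\left(f,1 \right)} 37 = 4 \left(-6\right) + \left(-4 - -4\right) 37 = -24 + \left(-4 + 4\right) 37 = -24 + 0 \cdot 37 = -24 + 0 = -24$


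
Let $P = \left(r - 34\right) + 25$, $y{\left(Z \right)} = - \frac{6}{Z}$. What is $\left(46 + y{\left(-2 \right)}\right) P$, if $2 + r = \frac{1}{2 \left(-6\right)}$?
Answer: $- \frac{6517}{12} \approx -543.08$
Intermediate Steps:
$r = - \frac{25}{12}$ ($r = -2 + \frac{1}{2 \left(-6\right)} = -2 + \frac{1}{-12} = -2 - \frac{1}{12} = - \frac{25}{12} \approx -2.0833$)
$P = - \frac{133}{12}$ ($P = \left(- \frac{25}{12} - 34\right) + 25 = - \frac{433}{12} + 25 = - \frac{133}{12} \approx -11.083$)
$\left(46 + y{\left(-2 \right)}\right) P = \left(46 - \frac{6}{-2}\right) \left(- \frac{133}{12}\right) = \left(46 - -3\right) \left(- \frac{133}{12}\right) = \left(46 + 3\right) \left(- \frac{133}{12}\right) = 49 \left(- \frac{133}{12}\right) = - \frac{6517}{12}$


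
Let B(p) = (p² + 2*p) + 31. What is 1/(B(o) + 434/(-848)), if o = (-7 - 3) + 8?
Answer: 424/12927 ≈ 0.032800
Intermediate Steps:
o = -2 (o = -10 + 8 = -2)
B(p) = 31 + p² + 2*p
1/(B(o) + 434/(-848)) = 1/((31 + (-2)² + 2*(-2)) + 434/(-848)) = 1/((31 + 4 - 4) + 434*(-1/848)) = 1/(31 - 217/424) = 1/(12927/424) = 424/12927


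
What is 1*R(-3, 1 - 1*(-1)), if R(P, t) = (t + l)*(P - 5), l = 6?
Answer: -64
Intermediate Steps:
R(P, t) = (-5 + P)*(6 + t) (R(P, t) = (t + 6)*(P - 5) = (6 + t)*(-5 + P) = (-5 + P)*(6 + t))
1*R(-3, 1 - 1*(-1)) = 1*(-30 - 5*(1 - 1*(-1)) + 6*(-3) - 3*(1 - 1*(-1))) = 1*(-30 - 5*(1 + 1) - 18 - 3*(1 + 1)) = 1*(-30 - 5*2 - 18 - 3*2) = 1*(-30 - 10 - 18 - 6) = 1*(-64) = -64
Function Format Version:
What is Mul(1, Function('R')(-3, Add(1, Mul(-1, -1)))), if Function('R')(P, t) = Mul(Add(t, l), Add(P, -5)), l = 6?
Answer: -64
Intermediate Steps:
Function('R')(P, t) = Mul(Add(-5, P), Add(6, t)) (Function('R')(P, t) = Mul(Add(t, 6), Add(P, -5)) = Mul(Add(6, t), Add(-5, P)) = Mul(Add(-5, P), Add(6, t)))
Mul(1, Function('R')(-3, Add(1, Mul(-1, -1)))) = Mul(1, Add(-30, Mul(-5, Add(1, Mul(-1, -1))), Mul(6, -3), Mul(-3, Add(1, Mul(-1, -1))))) = Mul(1, Add(-30, Mul(-5, Add(1, 1)), -18, Mul(-3, Add(1, 1)))) = Mul(1, Add(-30, Mul(-5, 2), -18, Mul(-3, 2))) = Mul(1, Add(-30, -10, -18, -6)) = Mul(1, -64) = -64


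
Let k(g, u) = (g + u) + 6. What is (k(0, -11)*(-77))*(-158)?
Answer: -60830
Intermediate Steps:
k(g, u) = 6 + g + u
(k(0, -11)*(-77))*(-158) = ((6 + 0 - 11)*(-77))*(-158) = -5*(-77)*(-158) = 385*(-158) = -60830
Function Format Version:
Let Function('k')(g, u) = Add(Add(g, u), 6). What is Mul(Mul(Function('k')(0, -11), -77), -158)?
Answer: -60830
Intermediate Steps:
Function('k')(g, u) = Add(6, g, u)
Mul(Mul(Function('k')(0, -11), -77), -158) = Mul(Mul(Add(6, 0, -11), -77), -158) = Mul(Mul(-5, -77), -158) = Mul(385, -158) = -60830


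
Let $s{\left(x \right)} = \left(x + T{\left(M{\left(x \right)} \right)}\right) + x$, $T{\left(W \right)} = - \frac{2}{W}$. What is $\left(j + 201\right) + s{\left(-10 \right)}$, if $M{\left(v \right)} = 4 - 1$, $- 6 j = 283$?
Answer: $\frac{799}{6} \approx 133.17$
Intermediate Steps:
$j = - \frac{283}{6}$ ($j = \left(- \frac{1}{6}\right) 283 = - \frac{283}{6} \approx -47.167$)
$M{\left(v \right)} = 3$ ($M{\left(v \right)} = 4 - 1 = 3$)
$s{\left(x \right)} = - \frac{2}{3} + 2 x$ ($s{\left(x \right)} = \left(x - \frac{2}{3}\right) + x = \left(- \frac{2}{3} + x\right) + x = - \frac{2}{3} + 2 x$)
$\left(j + 201\right) + s{\left(-10 \right)} = \left(- \frac{283}{6} + 201\right) + \left(- \frac{2}{3} + 2 \left(-10\right)\right) = \frac{923}{6} - \frac{62}{3} = \frac{799}{6}$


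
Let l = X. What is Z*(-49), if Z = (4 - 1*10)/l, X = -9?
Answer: -98/3 ≈ -32.667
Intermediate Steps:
l = -9
Z = 2/3 (Z = (4 - 1*10)/(-9) = (4 - 10)*(-1/9) = -6*(-1/9) = 2/3 ≈ 0.66667)
Z*(-49) = (2/3)*(-49) = -98/3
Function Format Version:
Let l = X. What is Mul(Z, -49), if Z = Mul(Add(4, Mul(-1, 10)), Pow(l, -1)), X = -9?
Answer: Rational(-98, 3) ≈ -32.667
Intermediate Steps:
l = -9
Z = Rational(2, 3) (Z = Mul(Add(4, Mul(-1, 10)), Pow(-9, -1)) = Mul(Add(4, -10), Rational(-1, 9)) = Mul(-6, Rational(-1, 9)) = Rational(2, 3) ≈ 0.66667)
Mul(Z, -49) = Mul(Rational(2, 3), -49) = Rational(-98, 3)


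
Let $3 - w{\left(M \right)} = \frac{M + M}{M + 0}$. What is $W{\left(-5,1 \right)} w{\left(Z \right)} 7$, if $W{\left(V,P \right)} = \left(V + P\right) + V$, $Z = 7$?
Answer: $-63$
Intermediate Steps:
$w{\left(M \right)} = 1$ ($w{\left(M \right)} = 3 - \frac{M + M}{M + 0} = 3 - \frac{2 M}{M} = 3 - 2 = 1$)
$W{\left(V,P \right)} = P + 2 V$ ($W{\left(V,P \right)} = \left(P + V\right) + V = P + 2 V$)
$W{\left(-5,1 \right)} w{\left(Z \right)} 7 = \left(1 + 2 \left(-5\right)\right) 1 \cdot 7 = \left(1 - 10\right) 1 \cdot 7 = \left(-9\right) 1 \cdot 7 = \left(-9\right) 7 = -63$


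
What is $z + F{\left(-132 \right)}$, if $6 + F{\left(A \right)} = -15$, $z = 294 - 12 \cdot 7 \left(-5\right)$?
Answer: $693$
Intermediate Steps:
$z = 714$ ($z = 294 - -420 = 294 + 420 = 714$)
$F{\left(A \right)} = -21$ ($F{\left(A \right)} = -6 - 15 = -21$)
$z + F{\left(-132 \right)} = 714 - 21 = 693$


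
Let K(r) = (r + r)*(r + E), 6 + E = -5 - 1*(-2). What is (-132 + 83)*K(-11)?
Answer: -21560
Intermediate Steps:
E = -9 (E = -6 + (-5 - 1*(-2)) = -6 + (-5 + 2) = -6 - 3 = -9)
K(r) = 2*r*(-9 + r) (K(r) = (r + r)*(r - 9) = (2*r)*(-9 + r) = 2*r*(-9 + r))
(-132 + 83)*K(-11) = (-132 + 83)*(2*(-11)*(-9 - 11)) = -98*(-11)*(-20) = -49*440 = -21560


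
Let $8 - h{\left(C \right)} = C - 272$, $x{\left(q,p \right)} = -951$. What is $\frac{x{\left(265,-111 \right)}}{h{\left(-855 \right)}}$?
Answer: $- \frac{951}{1135} \approx -0.83789$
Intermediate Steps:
$h{\left(C \right)} = 280 - C$ ($h{\left(C \right)} = 8 - \left(C - 272\right) = 8 - \left(-272 + C\right) = 280 - C$)
$\frac{x{\left(265,-111 \right)}}{h{\left(-855 \right)}} = - \frac{951}{280 - -855} = - \frac{951}{280 + 855} = - \frac{951}{1135}$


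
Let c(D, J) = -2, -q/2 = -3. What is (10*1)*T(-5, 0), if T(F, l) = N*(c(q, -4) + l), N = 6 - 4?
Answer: -40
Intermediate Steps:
N = 2
q = 6 (q = -2*(-3) = 6)
T(F, l) = -4 + 2*l (T(F, l) = 2*(-2 + l) = -4 + 2*l)
(10*1)*T(-5, 0) = (10*1)*(-4 + 2*0) = 10*(-4 + 0) = 10*(-4) = -40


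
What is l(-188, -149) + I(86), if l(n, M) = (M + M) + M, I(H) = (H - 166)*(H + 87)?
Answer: -14287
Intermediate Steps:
I(H) = (-166 + H)*(87 + H)
l(n, M) = 3*M (l(n, M) = 2*M + M = 3*M)
l(-188, -149) + I(86) = 3*(-149) + (-14442 + 86² - 79*86) = -447 + (-14442 + 7396 - 6794) = -447 - 13840 = -14287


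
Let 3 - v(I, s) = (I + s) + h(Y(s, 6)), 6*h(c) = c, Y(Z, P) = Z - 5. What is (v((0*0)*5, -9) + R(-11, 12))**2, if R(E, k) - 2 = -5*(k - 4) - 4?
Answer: 6889/9 ≈ 765.44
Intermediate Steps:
Y(Z, P) = -5 + Z
h(c) = c/6
v(I, s) = 23/6 - I - 7*s/6 (v(I, s) = 3 - ((I + s) + (-5 + s)/6) = 3 - ((I + s) + (-5/6 + s/6)) = 3 - (-5/6 + I + 7*s/6) = 3 + (5/6 - I - 7*s/6) = 23/6 - I - 7*s/6)
R(E, k) = 18 - 5*k (R(E, k) = 2 + (-5*(k - 4) - 4) = 2 + (-5*(-4 + k) - 4) = 2 + ((20 - 5*k) - 4) = 2 + (16 - 5*k) = 18 - 5*k)
(v((0*0)*5, -9) + R(-11, 12))**2 = ((23/6 - 0*0*5 - 7/6*(-9)) + (18 - 5*12))**2 = ((23/6 - 0*5 + 21/2) + (18 - 60))**2 = ((23/6 - 1*0 + 21/2) - 42)**2 = ((23/6 + 0 + 21/2) - 42)**2 = (43/3 - 42)**2 = (-83/3)**2 = 6889/9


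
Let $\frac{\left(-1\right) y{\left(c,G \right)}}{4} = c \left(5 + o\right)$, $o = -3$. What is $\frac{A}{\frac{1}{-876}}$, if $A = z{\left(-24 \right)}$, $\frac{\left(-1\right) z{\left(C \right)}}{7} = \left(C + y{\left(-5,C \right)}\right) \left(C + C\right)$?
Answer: $-4709376$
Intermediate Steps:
$y{\left(c,G \right)} = - 8 c$ ($y{\left(c,G \right)} = - 4 c \left(5 - 3\right) = - 4 c 2 = - 4 \cdot 2 c = - 8 c$)
$z{\left(C \right)} = - 14 C \left(40 + C\right)$ ($z{\left(C \right)} = - 7 \left(C - -40\right) \left(C + C\right) = - 7 \left(C + 40\right) 2 C = - 7 \left(40 + C\right) 2 C = - 7 \cdot 2 C \left(40 + C\right) = - 14 C \left(40 + C\right)$)
$A = 5376$ ($A = \left(-14\right) \left(-24\right) \left(40 - 24\right) = \left(-14\right) \left(-24\right) 16 = 5376$)
$\frac{A}{\frac{1}{-876}} = \frac{5376}{\frac{1}{-876}} = \frac{5376}{- \frac{1}{876}} = 5376 \left(-876\right) = -4709376$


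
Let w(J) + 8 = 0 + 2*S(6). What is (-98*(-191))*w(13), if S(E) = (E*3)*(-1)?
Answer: -823592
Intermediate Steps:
S(E) = -3*E (S(E) = (3*E)*(-1) = -3*E)
w(J) = -44 (w(J) = -8 + (0 + 2*(-3*6)) = -8 + (0 + 2*(-18)) = -8 + (0 - 36) = -8 - 36 = -44)
(-98*(-191))*w(13) = -98*(-191)*(-44) = 18718*(-44) = -823592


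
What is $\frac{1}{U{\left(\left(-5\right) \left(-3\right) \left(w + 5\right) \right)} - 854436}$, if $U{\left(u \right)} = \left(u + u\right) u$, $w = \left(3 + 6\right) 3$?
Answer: $- \frac{1}{393636} \approx -2.5404 \cdot 10^{-6}$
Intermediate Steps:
$w = 27$ ($w = 9 \cdot 3 = 27$)
$U{\left(u \right)} = 2 u^{2}$ ($U{\left(u \right)} = 2 u u = 2 u^{2}$)
$\frac{1}{U{\left(\left(-5\right) \left(-3\right) \left(w + 5\right) \right)} - 854436} = \frac{1}{2 \left(\left(-5\right) \left(-3\right) \left(27 + 5\right)\right)^{2} - 854436} = \frac{1}{2 \left(15 \cdot 32\right)^{2} - 854436} = \frac{1}{2 \cdot 480^{2} - 854436} = \frac{1}{2 \cdot 230400 - 854436} = \frac{1}{460800 - 854436} = \frac{1}{-393636} = - \frac{1}{393636}$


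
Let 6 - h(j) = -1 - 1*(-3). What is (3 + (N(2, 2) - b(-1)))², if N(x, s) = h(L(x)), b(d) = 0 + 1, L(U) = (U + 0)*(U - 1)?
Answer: 36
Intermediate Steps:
L(U) = U*(-1 + U)
b(d) = 1
h(j) = 4 (h(j) = 6 - (-1 - 1*(-3)) = 6 - (-1 + 3) = 6 - 1*2 = 6 - 2 = 4)
N(x, s) = 4
(3 + (N(2, 2) - b(-1)))² = (3 + (4 - 1*1))² = (3 + (4 - 1))² = (3 + 3)² = 6² = 36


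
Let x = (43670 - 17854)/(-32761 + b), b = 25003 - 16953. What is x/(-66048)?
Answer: 3227/204014016 ≈ 1.5818e-5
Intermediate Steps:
b = 8050
x = -25816/24711 (x = (43670 - 17854)/(-32761 + 8050) = 25816/(-24711) = 25816*(-1/24711) = -25816/24711 ≈ -1.0447)
x/(-66048) = -25816/24711/(-66048) = -25816/24711*(-1/66048) = 3227/204014016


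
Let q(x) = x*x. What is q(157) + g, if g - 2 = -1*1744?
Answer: 22907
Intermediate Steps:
q(x) = x**2
g = -1742 (g = 2 - 1*1744 = 2 - 1744 = -1742)
q(157) + g = 157**2 - 1742 = 24649 - 1742 = 22907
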